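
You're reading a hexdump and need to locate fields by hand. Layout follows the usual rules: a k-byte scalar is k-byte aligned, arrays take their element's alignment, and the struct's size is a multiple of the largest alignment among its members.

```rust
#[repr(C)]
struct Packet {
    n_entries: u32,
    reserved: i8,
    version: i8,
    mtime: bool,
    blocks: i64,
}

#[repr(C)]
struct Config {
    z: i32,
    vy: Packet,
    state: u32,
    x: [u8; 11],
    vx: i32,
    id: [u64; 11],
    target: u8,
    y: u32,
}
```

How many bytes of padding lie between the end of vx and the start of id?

4

Packet: n_entries at 0 (size 4, align 4) → ends 4; reserved at 4 (size 1, align 1) → ends 5; version at 5 (size 1, align 1) → ends 6; mtime at 6 (size 1, align 1) → ends 7; pad 1 to align 8 for blocks; blocks at 8 (size 8, align 8) → ends 16; total 16 bytes, alignment 8
z at 0 (size 4, align 4) → ends 4
pad 4 to align 8 for vy
vy at 8 (size 16, align 8) → ends 24
state at 24 (size 4, align 4) → ends 28
x at 28 (size 11, align 1) → ends 39
pad 1 to align 4 for vx
vx at 40 (size 4, align 4) → ends 44
pad 4 to align 8 for id
id at 48 (size 88, align 8) → ends 136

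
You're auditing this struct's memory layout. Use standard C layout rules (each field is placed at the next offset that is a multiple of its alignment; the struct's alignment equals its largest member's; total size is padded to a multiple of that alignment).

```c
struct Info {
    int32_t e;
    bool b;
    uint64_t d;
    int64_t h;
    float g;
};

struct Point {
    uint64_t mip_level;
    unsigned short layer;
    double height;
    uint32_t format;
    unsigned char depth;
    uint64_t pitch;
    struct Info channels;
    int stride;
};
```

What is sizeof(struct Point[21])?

Info: 0..4  e  (4B, 4-aligned); 4..5  b  (1B, 1-aligned); 5..8  -- padding (3B); 8..16  d  (8B, 8-aligned); 16..24  h  (8B, 8-aligned); 24..28  g  (4B, 4-aligned); 28..32  -- tail padding (4B); sizeof = 32, alignof = 8
0..8  mip_level  (8B, 8-aligned)
8..10  layer  (2B, 2-aligned)
10..16  -- padding (6B)
16..24  height  (8B, 8-aligned)
24..28  format  (4B, 4-aligned)
28..29  depth  (1B, 1-aligned)
29..32  -- padding (3B)
32..40  pitch  (8B, 8-aligned)
40..72  channels  (32B, 8-aligned)
72..76  stride  (4B, 4-aligned)
76..80  -- tail padding (4B)
sizeof = 80, alignof = 8
array of 21: 21 × 80 = 1680

1680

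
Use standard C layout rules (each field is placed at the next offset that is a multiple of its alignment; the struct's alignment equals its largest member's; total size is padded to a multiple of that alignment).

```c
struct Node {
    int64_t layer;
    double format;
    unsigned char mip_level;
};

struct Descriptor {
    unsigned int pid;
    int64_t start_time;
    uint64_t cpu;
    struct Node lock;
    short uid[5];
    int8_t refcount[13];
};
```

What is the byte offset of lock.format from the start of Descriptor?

32

Node: @0: layer [8B, align 8] → 8; @8: format [8B, align 8] → 16; @16: mip_level [1B, align 1] → 17; +7 tail pad (align 8); size 24, align 8
@0: pid [4B, align 4] → 4
+4 pad (align 8)
@8: start_time [8B, align 8] → 16
@16: cpu [8B, align 8] → 24
@24: lock [24B, align 8] → 48
within Node: format at 8
24 + 8 = 32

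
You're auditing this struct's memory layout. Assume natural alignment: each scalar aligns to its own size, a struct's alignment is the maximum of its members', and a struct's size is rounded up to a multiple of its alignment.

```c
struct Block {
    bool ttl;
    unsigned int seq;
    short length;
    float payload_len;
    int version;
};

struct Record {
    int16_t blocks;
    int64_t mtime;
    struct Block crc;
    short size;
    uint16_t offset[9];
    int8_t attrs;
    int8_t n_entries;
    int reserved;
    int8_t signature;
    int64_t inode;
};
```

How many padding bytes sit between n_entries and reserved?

2

Block: ttl at 0 (size 1, align 1) → ends 1; pad 3 to align 4 for seq; seq at 4 (size 4, align 4) → ends 8; length at 8 (size 2, align 2) → ends 10; pad 2 to align 4 for payload_len; payload_len at 12 (size 4, align 4) → ends 16; version at 16 (size 4, align 4) → ends 20; total 20 bytes, alignment 4
blocks at 0 (size 2, align 2) → ends 2
pad 6 to align 8 for mtime
mtime at 8 (size 8, align 8) → ends 16
crc at 16 (size 20, align 4) → ends 36
size at 36 (size 2, align 2) → ends 38
offset at 38 (size 18, align 2) → ends 56
attrs at 56 (size 1, align 1) → ends 57
n_entries at 57 (size 1, align 1) → ends 58
pad 2 to align 4 for reserved
reserved at 60 (size 4, align 4) → ends 64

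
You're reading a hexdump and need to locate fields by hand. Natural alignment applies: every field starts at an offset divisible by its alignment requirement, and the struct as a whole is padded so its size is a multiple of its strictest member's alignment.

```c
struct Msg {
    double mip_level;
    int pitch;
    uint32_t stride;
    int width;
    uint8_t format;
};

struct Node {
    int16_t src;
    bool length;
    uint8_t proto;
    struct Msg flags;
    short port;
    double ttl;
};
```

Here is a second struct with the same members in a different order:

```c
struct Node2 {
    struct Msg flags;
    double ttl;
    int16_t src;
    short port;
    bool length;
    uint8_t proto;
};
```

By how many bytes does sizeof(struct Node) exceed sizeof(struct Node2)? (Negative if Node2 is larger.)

Msg: mip_level at 0 (size 8, align 8) → ends 8; pitch at 8 (size 4, align 4) → ends 12; stride at 12 (size 4, align 4) → ends 16; width at 16 (size 4, align 4) → ends 20; format at 20 (size 1, align 1) → ends 21; tail pad 3 to reach multiple of 8; total 24 bytes, alignment 8
src at 0 (size 2, align 2) → ends 2
length at 2 (size 1, align 1) → ends 3
proto at 3 (size 1, align 1) → ends 4
pad 4 to align 8 for flags
flags at 8 (size 24, align 8) → ends 32
port at 32 (size 2, align 2) → ends 34
pad 6 to align 8 for ttl
ttl at 40 (size 8, align 8) → ends 48
total 48 bytes, alignment 8
— Node2 —
flags at 0 (size 24, align 8) → ends 24
ttl at 24 (size 8, align 8) → ends 32
src at 32 (size 2, align 2) → ends 34
port at 34 (size 2, align 2) → ends 36
length at 36 (size 1, align 1) → ends 37
proto at 37 (size 1, align 1) → ends 38
tail pad 2 to reach multiple of 8
total 40 bytes, alignment 8
48 − 40 = 8

8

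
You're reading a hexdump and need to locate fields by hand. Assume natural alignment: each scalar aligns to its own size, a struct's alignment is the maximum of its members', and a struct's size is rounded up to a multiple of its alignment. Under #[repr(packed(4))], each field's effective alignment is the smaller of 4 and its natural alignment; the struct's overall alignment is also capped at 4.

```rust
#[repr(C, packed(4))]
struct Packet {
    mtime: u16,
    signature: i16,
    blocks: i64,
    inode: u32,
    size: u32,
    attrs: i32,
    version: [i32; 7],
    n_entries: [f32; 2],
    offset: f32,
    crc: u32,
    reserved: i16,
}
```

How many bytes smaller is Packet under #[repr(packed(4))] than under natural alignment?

8

natural layout:
  mtime at 0 (size 2, align 2) → ends 2
  signature at 2 (size 2, align 2) → ends 4
  pad 4 to align 8 for blocks
  blocks at 8 (size 8, align 8) → ends 16
  inode at 16 (size 4, align 4) → ends 20
  size at 20 (size 4, align 4) → ends 24
  attrs at 24 (size 4, align 4) → ends 28
  version at 28 (size 28, align 4) → ends 56
  n_entries at 56 (size 8, align 4) → ends 64
  offset at 64 (size 4, align 4) → ends 68
  crc at 68 (size 4, align 4) → ends 72
  reserved at 72 (size 2, align 2) → ends 74
  tail pad 6 to reach multiple of 8
  total 80 bytes, alignment 8
packed(4) layout:
  mtime at 0 (size 2, align 2) → ends 2
  signature at 2 (size 2, align 2) → ends 4
  blocks at 4 (size 8, align 4) → ends 12
  inode at 12 (size 4, align 4) → ends 16
  size at 16 (size 4, align 4) → ends 20
  attrs at 20 (size 4, align 4) → ends 24
  version at 24 (size 28, align 4) → ends 52
  n_entries at 52 (size 8, align 4) → ends 60
  offset at 60 (size 4, align 4) → ends 64
  crc at 64 (size 4, align 4) → ends 68
  reserved at 68 (size 2, align 2) → ends 70
  tail pad 2 to reach multiple of 4
  total 72 bytes, alignment 4
80 − 72 = 8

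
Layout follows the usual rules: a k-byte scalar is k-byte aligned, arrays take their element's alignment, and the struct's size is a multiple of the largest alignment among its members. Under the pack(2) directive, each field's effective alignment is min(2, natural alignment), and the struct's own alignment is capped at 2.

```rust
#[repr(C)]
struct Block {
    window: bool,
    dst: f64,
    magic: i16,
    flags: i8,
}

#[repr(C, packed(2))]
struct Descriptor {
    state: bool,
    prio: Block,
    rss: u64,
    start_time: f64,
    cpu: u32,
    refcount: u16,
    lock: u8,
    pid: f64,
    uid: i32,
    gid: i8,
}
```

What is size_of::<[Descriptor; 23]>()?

Block: @0: window [1B, align 1] → 1; +7 pad (align 8); @8: dst [8B, align 8] → 16; @16: magic [2B, align 2] → 18; @18: flags [1B, align 1] → 19; +5 tail pad (align 8); size 24, align 8
@0: state [1B, align 1] → 1
+1 pad (align 2)
@2: prio [24B, align 2] → 26
@26: rss [8B, align 2] → 34
@34: start_time [8B, align 2] → 42
@42: cpu [4B, align 2] → 46
@46: refcount [2B, align 2] → 48
@48: lock [1B, align 1] → 49
+1 pad (align 2)
@50: pid [8B, align 2] → 58
@58: uid [4B, align 2] → 62
@62: gid [1B, align 1] → 63
+1 tail pad (align 2)
size 64, align 2
array of 23: 23 × 64 = 1472

1472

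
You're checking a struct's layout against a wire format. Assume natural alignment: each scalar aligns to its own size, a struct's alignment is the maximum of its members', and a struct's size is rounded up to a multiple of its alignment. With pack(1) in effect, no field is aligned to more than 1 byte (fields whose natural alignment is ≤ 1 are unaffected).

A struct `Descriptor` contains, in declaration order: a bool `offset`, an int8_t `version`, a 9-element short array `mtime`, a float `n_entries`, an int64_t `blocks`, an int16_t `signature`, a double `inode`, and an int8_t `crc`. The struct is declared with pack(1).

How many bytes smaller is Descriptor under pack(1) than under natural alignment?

13

natural layout:
  offset at 0 (size 1, align 1) → ends 1
  version at 1 (size 1, align 1) → ends 2
  mtime at 2 (size 18, align 2) → ends 20
  n_entries at 20 (size 4, align 4) → ends 24
  blocks at 24 (size 8, align 8) → ends 32
  signature at 32 (size 2, align 2) → ends 34
  pad 6 to align 8 for inode
  inode at 40 (size 8, align 8) → ends 48
  crc at 48 (size 1, align 1) → ends 49
  tail pad 7 to reach multiple of 8
  total 56 bytes, alignment 8
packed(1) layout:
  offset at 0 (size 1, align 1) → ends 1
  version at 1 (size 1, align 1) → ends 2
  mtime at 2 (size 18, align 1) → ends 20
  n_entries at 20 (size 4, align 1) → ends 24
  blocks at 24 (size 8, align 1) → ends 32
  signature at 32 (size 2, align 1) → ends 34
  inode at 34 (size 8, align 1) → ends 42
  crc at 42 (size 1, align 1) → ends 43
  total 43 bytes, alignment 1
56 − 43 = 13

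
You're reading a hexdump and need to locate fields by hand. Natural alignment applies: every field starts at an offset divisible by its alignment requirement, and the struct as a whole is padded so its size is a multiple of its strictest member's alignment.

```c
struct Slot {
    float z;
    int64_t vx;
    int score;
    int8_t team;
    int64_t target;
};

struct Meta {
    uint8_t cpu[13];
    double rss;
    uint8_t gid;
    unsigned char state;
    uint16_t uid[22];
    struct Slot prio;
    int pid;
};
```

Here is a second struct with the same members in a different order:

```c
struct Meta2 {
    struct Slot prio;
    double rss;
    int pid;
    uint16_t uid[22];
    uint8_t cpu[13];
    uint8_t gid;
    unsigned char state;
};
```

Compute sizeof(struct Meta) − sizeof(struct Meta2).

8

Slot: z at 0 (size 4, align 4) → ends 4; pad 4 to align 8 for vx; vx at 8 (size 8, align 8) → ends 16; score at 16 (size 4, align 4) → ends 20; team at 20 (size 1, align 1) → ends 21; pad 3 to align 8 for target; target at 24 (size 8, align 8) → ends 32; total 32 bytes, alignment 8
cpu at 0 (size 13, align 1) → ends 13
pad 3 to align 8 for rss
rss at 16 (size 8, align 8) → ends 24
gid at 24 (size 1, align 1) → ends 25
state at 25 (size 1, align 1) → ends 26
uid at 26 (size 44, align 2) → ends 70
pad 2 to align 8 for prio
prio at 72 (size 32, align 8) → ends 104
pid at 104 (size 4, align 4) → ends 108
tail pad 4 to reach multiple of 8
total 112 bytes, alignment 8
— Meta2 —
prio at 0 (size 32, align 8) → ends 32
rss at 32 (size 8, align 8) → ends 40
pid at 40 (size 4, align 4) → ends 44
uid at 44 (size 44, align 2) → ends 88
cpu at 88 (size 13, align 1) → ends 101
gid at 101 (size 1, align 1) → ends 102
state at 102 (size 1, align 1) → ends 103
tail pad 1 to reach multiple of 8
total 104 bytes, alignment 8
112 − 104 = 8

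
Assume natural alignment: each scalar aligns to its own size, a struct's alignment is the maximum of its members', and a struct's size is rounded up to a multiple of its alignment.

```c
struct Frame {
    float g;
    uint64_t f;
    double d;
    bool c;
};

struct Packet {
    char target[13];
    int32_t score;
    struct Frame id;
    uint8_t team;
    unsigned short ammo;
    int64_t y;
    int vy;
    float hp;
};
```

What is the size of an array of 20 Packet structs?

1600

Frame: 0..4  g  (4B, 4-aligned); 4..8  -- padding (4B); 8..16  f  (8B, 8-aligned); 16..24  d  (8B, 8-aligned); 24..25  c  (1B, 1-aligned); 25..32  -- tail padding (7B); sizeof = 32, alignof = 8
0..13  target  (13B, 1-aligned)
13..16  -- padding (3B)
16..20  score  (4B, 4-aligned)
20..24  -- padding (4B)
24..56  id  (32B, 8-aligned)
56..57  team  (1B, 1-aligned)
57..58  -- padding (1B)
58..60  ammo  (2B, 2-aligned)
60..64  -- padding (4B)
64..72  y  (8B, 8-aligned)
72..76  vy  (4B, 4-aligned)
76..80  hp  (4B, 4-aligned)
sizeof = 80, alignof = 8
array of 20: 20 × 80 = 1600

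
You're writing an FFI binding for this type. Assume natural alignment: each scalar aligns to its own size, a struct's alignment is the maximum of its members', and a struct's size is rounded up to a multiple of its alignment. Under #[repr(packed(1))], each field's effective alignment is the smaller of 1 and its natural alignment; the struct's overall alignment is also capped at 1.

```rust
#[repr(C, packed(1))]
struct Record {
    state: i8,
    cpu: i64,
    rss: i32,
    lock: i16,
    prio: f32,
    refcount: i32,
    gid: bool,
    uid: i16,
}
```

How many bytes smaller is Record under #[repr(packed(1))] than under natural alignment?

14

natural layout:
  0..1  state  (1B, 1-aligned)
  1..8  -- padding (7B)
  8..16  cpu  (8B, 8-aligned)
  16..20  rss  (4B, 4-aligned)
  20..22  lock  (2B, 2-aligned)
  22..24  -- padding (2B)
  24..28  prio  (4B, 4-aligned)
  28..32  refcount  (4B, 4-aligned)
  32..33  gid  (1B, 1-aligned)
  33..34  -- padding (1B)
  34..36  uid  (2B, 2-aligned)
  36..40  -- tail padding (4B)
  sizeof = 40, alignof = 8
packed(1) layout:
  0..1  state  (1B, 1-aligned)
  1..9  cpu  (8B, 1-aligned)
  9..13  rss  (4B, 1-aligned)
  13..15  lock  (2B, 1-aligned)
  15..19  prio  (4B, 1-aligned)
  19..23  refcount  (4B, 1-aligned)
  23..24  gid  (1B, 1-aligned)
  24..26  uid  (2B, 1-aligned)
  sizeof = 26, alignof = 1
40 − 26 = 14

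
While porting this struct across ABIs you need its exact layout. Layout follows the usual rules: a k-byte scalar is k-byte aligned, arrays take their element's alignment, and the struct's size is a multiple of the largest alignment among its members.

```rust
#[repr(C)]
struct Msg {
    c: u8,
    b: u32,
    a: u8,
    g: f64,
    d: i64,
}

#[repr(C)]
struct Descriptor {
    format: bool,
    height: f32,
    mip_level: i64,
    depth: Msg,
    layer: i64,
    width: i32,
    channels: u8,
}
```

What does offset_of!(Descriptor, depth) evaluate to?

Msg: @0: c [1B, align 1] → 1; +3 pad (align 4); @4: b [4B, align 4] → 8; @8: a [1B, align 1] → 9; +7 pad (align 8); @16: g [8B, align 8] → 24; @24: d [8B, align 8] → 32; size 32, align 8
@0: format [1B, align 1] → 1
+3 pad (align 4)
@4: height [4B, align 4] → 8
@8: mip_level [8B, align 8] → 16
@16: depth [32B, align 8] → 48

16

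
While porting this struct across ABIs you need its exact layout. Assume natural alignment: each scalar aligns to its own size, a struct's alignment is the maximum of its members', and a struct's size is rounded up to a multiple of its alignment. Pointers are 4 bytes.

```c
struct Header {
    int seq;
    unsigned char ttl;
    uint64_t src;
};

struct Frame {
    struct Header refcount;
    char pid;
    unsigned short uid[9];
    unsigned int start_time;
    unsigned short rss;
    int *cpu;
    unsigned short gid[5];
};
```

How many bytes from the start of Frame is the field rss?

40

Header: @0: seq [4B, align 4] → 4; @4: ttl [1B, align 1] → 5; +3 pad (align 8); @8: src [8B, align 8] → 16; size 16, align 8
@0: refcount [16B, align 8] → 16
@16: pid [1B, align 1] → 17
+1 pad (align 2)
@18: uid [18B, align 2] → 36
@36: start_time [4B, align 4] → 40
@40: rss [2B, align 2] → 42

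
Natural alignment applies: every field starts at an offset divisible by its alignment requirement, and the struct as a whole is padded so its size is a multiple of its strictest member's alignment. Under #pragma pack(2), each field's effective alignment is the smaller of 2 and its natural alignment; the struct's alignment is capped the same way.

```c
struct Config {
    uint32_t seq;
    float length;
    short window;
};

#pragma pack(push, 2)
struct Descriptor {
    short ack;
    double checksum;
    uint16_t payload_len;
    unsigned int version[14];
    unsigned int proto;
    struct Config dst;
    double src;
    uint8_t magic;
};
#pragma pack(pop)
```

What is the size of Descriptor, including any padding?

Config: @0: seq [4B, align 4] → 4; @4: length [4B, align 4] → 8; @8: window [2B, align 2] → 10; +2 tail pad (align 4); size 12, align 4
@0: ack [2B, align 2] → 2
@2: checksum [8B, align 2] → 10
@10: payload_len [2B, align 2] → 12
@12: version [56B, align 2] → 68
@68: proto [4B, align 2] → 72
@72: dst [12B, align 2] → 84
@84: src [8B, align 2] → 92
@92: magic [1B, align 1] → 93
+1 tail pad (align 2)
size 94, align 2

94 bytes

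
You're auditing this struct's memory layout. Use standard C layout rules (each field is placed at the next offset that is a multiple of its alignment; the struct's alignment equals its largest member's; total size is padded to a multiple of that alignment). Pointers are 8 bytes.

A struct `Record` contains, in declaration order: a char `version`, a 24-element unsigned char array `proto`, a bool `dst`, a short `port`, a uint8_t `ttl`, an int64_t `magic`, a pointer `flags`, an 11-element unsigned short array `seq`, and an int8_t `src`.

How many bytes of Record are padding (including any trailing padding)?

@0: version [1B, align 1] → 1
@1: proto [24B, align 1] → 25
@25: dst [1B, align 1] → 26
@26: port [2B, align 2] → 28
@28: ttl [1B, align 1] → 29
+3 pad (align 8)
@32: magic [8B, align 8] → 40
@40: flags [8B, align 8] → 48
@48: seq [22B, align 2] → 70
@70: src [1B, align 1] → 71
+1 tail pad (align 8)
size 72, align 8
data bytes 68, size 72 → padding 4

4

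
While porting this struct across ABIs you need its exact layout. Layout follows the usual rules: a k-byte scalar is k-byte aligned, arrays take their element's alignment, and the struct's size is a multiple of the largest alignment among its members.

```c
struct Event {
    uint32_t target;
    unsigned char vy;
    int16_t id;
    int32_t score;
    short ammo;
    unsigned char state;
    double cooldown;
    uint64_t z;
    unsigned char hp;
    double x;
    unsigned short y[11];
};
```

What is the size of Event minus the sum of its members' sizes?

11

@0: target [4B, align 4] → 4
@4: vy [1B, align 1] → 5
+1 pad (align 2)
@6: id [2B, align 2] → 8
@8: score [4B, align 4] → 12
@12: ammo [2B, align 2] → 14
@14: state [1B, align 1] → 15
+1 pad (align 8)
@16: cooldown [8B, align 8] → 24
@24: z [8B, align 8] → 32
@32: hp [1B, align 1] → 33
+7 pad (align 8)
@40: x [8B, align 8] → 48
@48: y [22B, align 2] → 70
+2 tail pad (align 8)
size 72, align 8
data bytes 61, size 72 → padding 11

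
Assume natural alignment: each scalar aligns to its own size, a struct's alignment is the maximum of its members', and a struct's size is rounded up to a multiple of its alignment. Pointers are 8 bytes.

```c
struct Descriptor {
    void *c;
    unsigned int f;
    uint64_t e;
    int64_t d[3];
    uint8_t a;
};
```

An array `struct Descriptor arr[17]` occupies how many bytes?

952

0..8  c  (8B, 8-aligned)
8..12  f  (4B, 4-aligned)
12..16  -- padding (4B)
16..24  e  (8B, 8-aligned)
24..48  d  (24B, 8-aligned)
48..49  a  (1B, 1-aligned)
49..56  -- tail padding (7B)
sizeof = 56, alignof = 8
array of 17: 17 × 56 = 952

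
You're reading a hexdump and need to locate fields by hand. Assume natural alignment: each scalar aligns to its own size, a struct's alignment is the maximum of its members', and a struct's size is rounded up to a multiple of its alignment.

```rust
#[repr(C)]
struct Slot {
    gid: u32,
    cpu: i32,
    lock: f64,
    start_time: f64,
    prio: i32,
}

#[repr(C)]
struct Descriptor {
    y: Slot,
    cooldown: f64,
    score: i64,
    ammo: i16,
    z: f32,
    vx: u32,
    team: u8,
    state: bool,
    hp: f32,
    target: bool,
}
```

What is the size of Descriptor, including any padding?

Slot: @0: gid [4B, align 4] → 4; @4: cpu [4B, align 4] → 8; @8: lock [8B, align 8] → 16; @16: start_time [8B, align 8] → 24; @24: prio [4B, align 4] → 28; +4 tail pad (align 8); size 32, align 8
@0: y [32B, align 8] → 32
@32: cooldown [8B, align 8] → 40
@40: score [8B, align 8] → 48
@48: ammo [2B, align 2] → 50
+2 pad (align 4)
@52: z [4B, align 4] → 56
@56: vx [4B, align 4] → 60
@60: team [1B, align 1] → 61
@61: state [1B, align 1] → 62
+2 pad (align 4)
@64: hp [4B, align 4] → 68
@68: target [1B, align 1] → 69
+3 tail pad (align 8)
size 72, align 8

72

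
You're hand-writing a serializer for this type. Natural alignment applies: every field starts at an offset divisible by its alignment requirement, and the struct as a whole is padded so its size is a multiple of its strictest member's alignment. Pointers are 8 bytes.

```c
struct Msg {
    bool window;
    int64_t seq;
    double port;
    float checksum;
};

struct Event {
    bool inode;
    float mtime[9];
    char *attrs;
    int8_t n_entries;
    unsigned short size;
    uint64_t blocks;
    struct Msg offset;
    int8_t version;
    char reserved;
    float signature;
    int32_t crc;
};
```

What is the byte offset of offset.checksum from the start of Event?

Msg: @0: window [1B, align 1] → 1; +7 pad (align 8); @8: seq [8B, align 8] → 16; @16: port [8B, align 8] → 24; @24: checksum [4B, align 4] → 28; +4 tail pad (align 8); size 32, align 8
@0: inode [1B, align 1] → 1
+3 pad (align 4)
@4: mtime [36B, align 4] → 40
@40: attrs [8B, align 8] → 48
@48: n_entries [1B, align 1] → 49
+1 pad (align 2)
@50: size [2B, align 2] → 52
+4 pad (align 8)
@56: blocks [8B, align 8] → 64
@64: offset [32B, align 8] → 96
within Msg: checksum at 24
64 + 24 = 88

88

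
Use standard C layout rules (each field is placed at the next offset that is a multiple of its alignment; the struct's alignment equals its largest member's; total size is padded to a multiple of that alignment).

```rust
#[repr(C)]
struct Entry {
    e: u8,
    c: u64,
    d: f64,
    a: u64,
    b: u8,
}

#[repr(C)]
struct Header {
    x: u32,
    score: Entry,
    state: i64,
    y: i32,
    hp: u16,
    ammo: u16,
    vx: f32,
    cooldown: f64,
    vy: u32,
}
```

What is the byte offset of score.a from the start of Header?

32

Entry: 0..1  e  (1B, 1-aligned); 1..8  -- padding (7B); 8..16  c  (8B, 8-aligned); 16..24  d  (8B, 8-aligned); 24..32  a  (8B, 8-aligned); 32..33  b  (1B, 1-aligned); 33..40  -- tail padding (7B); sizeof = 40, alignof = 8
0..4  x  (4B, 4-aligned)
4..8  -- padding (4B)
8..48  score  (40B, 8-aligned)
within Entry: a at 24
8 + 24 = 32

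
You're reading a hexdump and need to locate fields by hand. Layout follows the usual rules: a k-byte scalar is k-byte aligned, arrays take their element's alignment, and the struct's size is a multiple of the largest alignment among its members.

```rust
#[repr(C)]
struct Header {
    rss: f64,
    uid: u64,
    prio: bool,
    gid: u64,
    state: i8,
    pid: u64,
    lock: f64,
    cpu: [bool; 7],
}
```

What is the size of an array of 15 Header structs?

rss at 0 (size 8, align 8) → ends 8
uid at 8 (size 8, align 8) → ends 16
prio at 16 (size 1, align 1) → ends 17
pad 7 to align 8 for gid
gid at 24 (size 8, align 8) → ends 32
state at 32 (size 1, align 1) → ends 33
pad 7 to align 8 for pid
pid at 40 (size 8, align 8) → ends 48
lock at 48 (size 8, align 8) → ends 56
cpu at 56 (size 7, align 1) → ends 63
tail pad 1 to reach multiple of 8
total 64 bytes, alignment 8
array of 15: 15 × 64 = 960

960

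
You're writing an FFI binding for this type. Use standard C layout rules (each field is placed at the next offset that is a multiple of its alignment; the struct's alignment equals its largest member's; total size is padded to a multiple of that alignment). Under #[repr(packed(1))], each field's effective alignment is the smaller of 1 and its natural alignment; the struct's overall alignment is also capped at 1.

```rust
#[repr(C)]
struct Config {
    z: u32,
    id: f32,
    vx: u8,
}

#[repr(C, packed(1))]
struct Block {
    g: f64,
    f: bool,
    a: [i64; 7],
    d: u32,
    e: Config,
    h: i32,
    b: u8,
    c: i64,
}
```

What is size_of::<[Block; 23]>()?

Config: @0: z [4B, align 4] → 4; @4: id [4B, align 4] → 8; @8: vx [1B, align 1] → 9; +3 tail pad (align 4); size 12, align 4
@0: g [8B, align 1] → 8
@8: f [1B, align 1] → 9
@9: a [56B, align 1] → 65
@65: d [4B, align 1] → 69
@69: e [12B, align 1] → 81
@81: h [4B, align 1] → 85
@85: b [1B, align 1] → 86
@86: c [8B, align 1] → 94
size 94, align 1
array of 23: 23 × 94 = 2162

2162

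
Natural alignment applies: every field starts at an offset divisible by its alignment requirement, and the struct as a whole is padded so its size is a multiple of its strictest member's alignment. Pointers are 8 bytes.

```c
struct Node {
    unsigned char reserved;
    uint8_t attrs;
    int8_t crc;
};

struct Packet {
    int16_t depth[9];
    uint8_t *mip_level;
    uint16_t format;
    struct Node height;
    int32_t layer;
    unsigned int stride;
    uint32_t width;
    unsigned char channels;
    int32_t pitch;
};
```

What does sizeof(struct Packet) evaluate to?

Node: 0..1  reserved  (1B, 1-aligned); 1..2  attrs  (1B, 1-aligned); 2..3  crc  (1B, 1-aligned); sizeof = 3, alignof = 1
0..18  depth  (18B, 2-aligned)
18..24  -- padding (6B)
24..32  mip_level  (8B, 8-aligned)
32..34  format  (2B, 2-aligned)
34..37  height  (3B, 1-aligned)
37..40  -- padding (3B)
40..44  layer  (4B, 4-aligned)
44..48  stride  (4B, 4-aligned)
48..52  width  (4B, 4-aligned)
52..53  channels  (1B, 1-aligned)
53..56  -- padding (3B)
56..60  pitch  (4B, 4-aligned)
60..64  -- tail padding (4B)
sizeof = 64, alignof = 8

64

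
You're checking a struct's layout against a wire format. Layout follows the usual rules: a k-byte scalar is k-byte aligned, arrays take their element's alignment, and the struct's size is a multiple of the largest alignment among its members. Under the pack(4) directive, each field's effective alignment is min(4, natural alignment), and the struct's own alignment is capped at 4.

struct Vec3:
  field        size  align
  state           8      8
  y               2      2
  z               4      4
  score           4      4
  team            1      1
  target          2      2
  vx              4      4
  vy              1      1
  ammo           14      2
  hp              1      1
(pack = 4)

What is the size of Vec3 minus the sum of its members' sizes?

@0: state [8B, align 4] → 8
@8: y [2B, align 2] → 10
+2 pad (align 4)
@12: z [4B, align 4] → 16
@16: score [4B, align 4] → 20
@20: team [1B, align 1] → 21
+1 pad (align 2)
@22: target [2B, align 2] → 24
@24: vx [4B, align 4] → 28
@28: vy [1B, align 1] → 29
+1 pad (align 2)
@30: ammo [14B, align 2] → 44
@44: hp [1B, align 1] → 45
+3 tail pad (align 4)
size 48, align 4
data bytes 41, size 48 → padding 7

7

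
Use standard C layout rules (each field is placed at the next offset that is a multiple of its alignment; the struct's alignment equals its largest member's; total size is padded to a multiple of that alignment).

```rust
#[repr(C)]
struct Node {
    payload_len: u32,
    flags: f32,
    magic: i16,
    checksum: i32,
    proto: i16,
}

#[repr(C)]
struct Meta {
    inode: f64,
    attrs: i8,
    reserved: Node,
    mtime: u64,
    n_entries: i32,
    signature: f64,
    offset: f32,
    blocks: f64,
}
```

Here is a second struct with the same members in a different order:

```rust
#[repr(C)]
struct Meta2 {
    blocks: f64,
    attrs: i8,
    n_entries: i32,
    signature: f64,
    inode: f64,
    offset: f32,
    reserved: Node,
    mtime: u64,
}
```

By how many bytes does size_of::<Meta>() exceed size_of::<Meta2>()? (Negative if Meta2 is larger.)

8

Node: @0: payload_len [4B, align 4] → 4; @4: flags [4B, align 4] → 8; @8: magic [2B, align 2] → 10; +2 pad (align 4); @12: checksum [4B, align 4] → 16; @16: proto [2B, align 2] → 18; +2 tail pad (align 4); size 20, align 4
@0: inode [8B, align 8] → 8
@8: attrs [1B, align 1] → 9
+3 pad (align 4)
@12: reserved [20B, align 4] → 32
@32: mtime [8B, align 8] → 40
@40: n_entries [4B, align 4] → 44
+4 pad (align 8)
@48: signature [8B, align 8] → 56
@56: offset [4B, align 4] → 60
+4 pad (align 8)
@64: blocks [8B, align 8] → 72
size 72, align 8
— Meta2 —
@0: blocks [8B, align 8] → 8
@8: attrs [1B, align 1] → 9
+3 pad (align 4)
@12: n_entries [4B, align 4] → 16
@16: signature [8B, align 8] → 24
@24: inode [8B, align 8] → 32
@32: offset [4B, align 4] → 36
@36: reserved [20B, align 4] → 56
@56: mtime [8B, align 8] → 64
size 64, align 8
72 − 64 = 8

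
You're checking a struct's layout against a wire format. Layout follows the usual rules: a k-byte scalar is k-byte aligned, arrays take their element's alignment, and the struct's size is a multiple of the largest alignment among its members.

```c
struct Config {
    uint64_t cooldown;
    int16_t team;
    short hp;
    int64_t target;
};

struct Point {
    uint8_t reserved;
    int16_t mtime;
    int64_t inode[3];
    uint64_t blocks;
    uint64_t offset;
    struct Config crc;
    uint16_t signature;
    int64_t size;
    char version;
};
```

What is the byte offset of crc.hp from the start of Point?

Config: 0..8  cooldown  (8B, 8-aligned); 8..10  team  (2B, 2-aligned); 10..12  hp  (2B, 2-aligned); 12..16  -- padding (4B); 16..24  target  (8B, 8-aligned); sizeof = 24, alignof = 8
0..1  reserved  (1B, 1-aligned)
1..2  -- padding (1B)
2..4  mtime  (2B, 2-aligned)
4..8  -- padding (4B)
8..32  inode  (24B, 8-aligned)
32..40  blocks  (8B, 8-aligned)
40..48  offset  (8B, 8-aligned)
48..72  crc  (24B, 8-aligned)
within Config: hp at 10
48 + 10 = 58

58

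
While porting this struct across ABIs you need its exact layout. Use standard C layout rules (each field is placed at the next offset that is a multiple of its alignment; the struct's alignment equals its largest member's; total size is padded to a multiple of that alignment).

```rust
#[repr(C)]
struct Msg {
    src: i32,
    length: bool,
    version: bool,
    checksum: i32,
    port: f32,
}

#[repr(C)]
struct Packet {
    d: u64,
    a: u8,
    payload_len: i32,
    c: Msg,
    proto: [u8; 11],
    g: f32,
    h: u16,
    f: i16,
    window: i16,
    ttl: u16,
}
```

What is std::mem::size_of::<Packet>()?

Msg: 0..4  src  (4B, 4-aligned); 4..5  length  (1B, 1-aligned); 5..6  version  (1B, 1-aligned); 6..8  -- padding (2B); 8..12  checksum  (4B, 4-aligned); 12..16  port  (4B, 4-aligned); sizeof = 16, alignof = 4
0..8  d  (8B, 8-aligned)
8..9  a  (1B, 1-aligned)
9..12  -- padding (3B)
12..16  payload_len  (4B, 4-aligned)
16..32  c  (16B, 4-aligned)
32..43  proto  (11B, 1-aligned)
43..44  -- padding (1B)
44..48  g  (4B, 4-aligned)
48..50  h  (2B, 2-aligned)
50..52  f  (2B, 2-aligned)
52..54  window  (2B, 2-aligned)
54..56  ttl  (2B, 2-aligned)
sizeof = 56, alignof = 8

56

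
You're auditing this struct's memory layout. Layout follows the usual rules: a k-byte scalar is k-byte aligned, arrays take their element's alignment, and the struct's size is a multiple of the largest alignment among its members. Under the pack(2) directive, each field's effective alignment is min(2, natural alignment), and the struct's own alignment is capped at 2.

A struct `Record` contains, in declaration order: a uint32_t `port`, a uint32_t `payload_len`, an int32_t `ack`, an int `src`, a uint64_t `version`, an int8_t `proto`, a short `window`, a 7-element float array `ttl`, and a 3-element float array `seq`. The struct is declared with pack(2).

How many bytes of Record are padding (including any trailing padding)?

1

@0: port [4B, align 2] → 4
@4: payload_len [4B, align 2] → 8
@8: ack [4B, align 2] → 12
@12: src [4B, align 2] → 16
@16: version [8B, align 2] → 24
@24: proto [1B, align 1] → 25
+1 pad (align 2)
@26: window [2B, align 2] → 28
@28: ttl [28B, align 2] → 56
@56: seq [12B, align 2] → 68
size 68, align 2
data bytes 67, size 68 → padding 1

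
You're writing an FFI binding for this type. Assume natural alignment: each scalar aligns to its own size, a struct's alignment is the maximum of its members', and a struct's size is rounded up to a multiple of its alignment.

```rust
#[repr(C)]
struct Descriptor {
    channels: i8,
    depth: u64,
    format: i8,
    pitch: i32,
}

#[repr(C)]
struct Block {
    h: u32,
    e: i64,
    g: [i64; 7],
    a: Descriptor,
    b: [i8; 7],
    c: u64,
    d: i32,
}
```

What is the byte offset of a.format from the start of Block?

Descriptor: @0: channels [1B, align 1] → 1; +7 pad (align 8); @8: depth [8B, align 8] → 16; @16: format [1B, align 1] → 17; +3 pad (align 4); @20: pitch [4B, align 4] → 24; size 24, align 8
@0: h [4B, align 4] → 4
+4 pad (align 8)
@8: e [8B, align 8] → 16
@16: g [56B, align 8] → 72
@72: a [24B, align 8] → 96
within Descriptor: format at 16
72 + 16 = 88

88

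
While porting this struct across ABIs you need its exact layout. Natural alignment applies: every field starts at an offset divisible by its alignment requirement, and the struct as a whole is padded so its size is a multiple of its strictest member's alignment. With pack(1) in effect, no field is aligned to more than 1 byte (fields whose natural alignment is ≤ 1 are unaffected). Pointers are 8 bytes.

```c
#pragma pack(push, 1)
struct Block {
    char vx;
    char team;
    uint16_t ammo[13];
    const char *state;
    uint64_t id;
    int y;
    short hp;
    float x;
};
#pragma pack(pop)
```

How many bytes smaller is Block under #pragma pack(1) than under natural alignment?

natural layout:
  vx at 0 (size 1, align 1) → ends 1
  team at 1 (size 1, align 1) → ends 2
  ammo at 2 (size 26, align 2) → ends 28
  pad 4 to align 8 for state
  state at 32 (size 8, align 8) → ends 40
  id at 40 (size 8, align 8) → ends 48
  y at 48 (size 4, align 4) → ends 52
  hp at 52 (size 2, align 2) → ends 54
  pad 2 to align 4 for x
  x at 56 (size 4, align 4) → ends 60
  tail pad 4 to reach multiple of 8
  total 64 bytes, alignment 8
packed(1) layout:
  vx at 0 (size 1, align 1) → ends 1
  team at 1 (size 1, align 1) → ends 2
  ammo at 2 (size 26, align 1) → ends 28
  state at 28 (size 8, align 1) → ends 36
  id at 36 (size 8, align 1) → ends 44
  y at 44 (size 4, align 1) → ends 48
  hp at 48 (size 2, align 1) → ends 50
  x at 50 (size 4, align 1) → ends 54
  total 54 bytes, alignment 1
64 − 54 = 10

10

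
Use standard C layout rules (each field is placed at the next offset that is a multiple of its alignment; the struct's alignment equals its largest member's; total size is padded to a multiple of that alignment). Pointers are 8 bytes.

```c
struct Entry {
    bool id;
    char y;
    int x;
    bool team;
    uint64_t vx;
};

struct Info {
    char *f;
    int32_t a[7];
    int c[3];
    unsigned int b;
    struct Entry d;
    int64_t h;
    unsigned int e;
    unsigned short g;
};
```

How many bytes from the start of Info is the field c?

Entry: @0: id [1B, align 1] → 1; @1: y [1B, align 1] → 2; +2 pad (align 4); @4: x [4B, align 4] → 8; @8: team [1B, align 1] → 9; +7 pad (align 8); @16: vx [8B, align 8] → 24; size 24, align 8
@0: f [8B, align 8] → 8
@8: a [28B, align 4] → 36
@36: c [12B, align 4] → 48

36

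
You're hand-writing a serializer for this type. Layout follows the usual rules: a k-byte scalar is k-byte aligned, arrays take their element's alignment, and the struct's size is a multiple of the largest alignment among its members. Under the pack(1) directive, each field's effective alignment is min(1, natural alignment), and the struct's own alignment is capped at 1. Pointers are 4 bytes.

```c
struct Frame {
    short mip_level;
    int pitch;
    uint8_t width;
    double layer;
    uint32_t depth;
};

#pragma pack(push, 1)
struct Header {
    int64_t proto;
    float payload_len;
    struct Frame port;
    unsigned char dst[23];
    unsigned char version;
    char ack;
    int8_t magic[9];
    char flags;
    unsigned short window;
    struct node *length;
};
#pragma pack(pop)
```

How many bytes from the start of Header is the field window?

79

Frame: @0: mip_level [2B, align 2] → 2; +2 pad (align 4); @4: pitch [4B, align 4] → 8; @8: width [1B, align 1] → 9; +7 pad (align 8); @16: layer [8B, align 8] → 24; @24: depth [4B, align 4] → 28; +4 tail pad (align 8); size 32, align 8
@0: proto [8B, align 1] → 8
@8: payload_len [4B, align 1] → 12
@12: port [32B, align 1] → 44
@44: dst [23B, align 1] → 67
@67: version [1B, align 1] → 68
@68: ack [1B, align 1] → 69
@69: magic [9B, align 1] → 78
@78: flags [1B, align 1] → 79
@79: window [2B, align 1] → 81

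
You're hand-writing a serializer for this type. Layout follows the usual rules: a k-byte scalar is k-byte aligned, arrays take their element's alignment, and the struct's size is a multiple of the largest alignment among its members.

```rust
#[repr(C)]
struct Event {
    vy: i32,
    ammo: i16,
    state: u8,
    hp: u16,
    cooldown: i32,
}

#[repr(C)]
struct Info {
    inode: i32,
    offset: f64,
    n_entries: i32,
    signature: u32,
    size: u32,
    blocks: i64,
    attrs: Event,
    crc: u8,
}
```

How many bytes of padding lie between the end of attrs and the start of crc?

Event: @0: vy [4B, align 4] → 4; @4: ammo [2B, align 2] → 6; @6: state [1B, align 1] → 7; +1 pad (align 2); @8: hp [2B, align 2] → 10; +2 pad (align 4); @12: cooldown [4B, align 4] → 16; size 16, align 4
@0: inode [4B, align 4] → 4
+4 pad (align 8)
@8: offset [8B, align 8] → 16
@16: n_entries [4B, align 4] → 20
@20: signature [4B, align 4] → 24
@24: size [4B, align 4] → 28
+4 pad (align 8)
@32: blocks [8B, align 8] → 40
@40: attrs [16B, align 4] → 56
@56: crc [1B, align 1] → 57

0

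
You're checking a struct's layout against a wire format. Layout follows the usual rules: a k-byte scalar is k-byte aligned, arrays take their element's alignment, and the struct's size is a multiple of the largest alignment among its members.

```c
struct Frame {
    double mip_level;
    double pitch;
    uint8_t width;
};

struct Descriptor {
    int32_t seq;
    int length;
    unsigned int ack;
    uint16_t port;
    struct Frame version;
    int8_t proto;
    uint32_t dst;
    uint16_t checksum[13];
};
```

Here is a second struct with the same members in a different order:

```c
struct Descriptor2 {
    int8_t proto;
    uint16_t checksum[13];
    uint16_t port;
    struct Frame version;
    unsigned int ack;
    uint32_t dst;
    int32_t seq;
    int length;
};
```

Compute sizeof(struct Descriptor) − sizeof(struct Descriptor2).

Frame: 0..8  mip_level  (8B, 8-aligned); 8..16  pitch  (8B, 8-aligned); 16..17  width  (1B, 1-aligned); 17..24  -- tail padding (7B); sizeof = 24, alignof = 8
0..4  seq  (4B, 4-aligned)
4..8  length  (4B, 4-aligned)
8..12  ack  (4B, 4-aligned)
12..14  port  (2B, 2-aligned)
14..16  -- padding (2B)
16..40  version  (24B, 8-aligned)
40..41  proto  (1B, 1-aligned)
41..44  -- padding (3B)
44..48  dst  (4B, 4-aligned)
48..74  checksum  (26B, 2-aligned)
74..80  -- tail padding (6B)
sizeof = 80, alignof = 8
— Descriptor2 —
0..1  proto  (1B, 1-aligned)
1..2  -- padding (1B)
2..28  checksum  (26B, 2-aligned)
28..30  port  (2B, 2-aligned)
30..32  -- padding (2B)
32..56  version  (24B, 8-aligned)
56..60  ack  (4B, 4-aligned)
60..64  dst  (4B, 4-aligned)
64..68  seq  (4B, 4-aligned)
68..72  length  (4B, 4-aligned)
sizeof = 72, alignof = 8
80 − 72 = 8

8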